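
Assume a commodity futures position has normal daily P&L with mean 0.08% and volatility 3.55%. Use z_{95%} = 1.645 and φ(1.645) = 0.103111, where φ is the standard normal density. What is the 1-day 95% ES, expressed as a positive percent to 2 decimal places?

Tail multiplier: φ(z)/(1−α) = 0.103111 / 0.05 = 2.062.
ES = −(0.08%) + 3.55% × 2.062 = 7.240%.

7.24%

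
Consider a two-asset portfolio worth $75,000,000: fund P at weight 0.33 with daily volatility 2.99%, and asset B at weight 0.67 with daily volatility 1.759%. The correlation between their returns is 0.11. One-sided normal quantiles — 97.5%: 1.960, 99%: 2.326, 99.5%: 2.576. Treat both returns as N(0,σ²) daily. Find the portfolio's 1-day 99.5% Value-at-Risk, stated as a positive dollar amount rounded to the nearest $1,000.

σ_p² = 0.33²·2.99² + 0.67²·1.759² + 2·0.11·0.33·0.67·2.99·1.759 = 2.6183 (%²).
σ_p = √2.6183 = 1.618%.
VaR = 2.576 × 1.618% = 4.168%; on $75,000,000 that is $3,126,000.

$3,126,000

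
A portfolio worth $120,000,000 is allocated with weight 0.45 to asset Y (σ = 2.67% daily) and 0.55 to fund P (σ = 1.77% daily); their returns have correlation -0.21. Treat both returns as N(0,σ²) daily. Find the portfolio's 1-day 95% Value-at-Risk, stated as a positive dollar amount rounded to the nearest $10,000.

σ_p² = 0.45²·2.67² + 0.55²·1.77² + 2·-0.21·0.45·0.55·2.67·1.77 = 1.9000 (%²).
σ_p = √1.9000 = 1.378%.
At 95%, z = 1.645.
VaR = 1.645 × 1.378% = 2.267%; on $120,000,000 that is $2,720,400.

$2,720,000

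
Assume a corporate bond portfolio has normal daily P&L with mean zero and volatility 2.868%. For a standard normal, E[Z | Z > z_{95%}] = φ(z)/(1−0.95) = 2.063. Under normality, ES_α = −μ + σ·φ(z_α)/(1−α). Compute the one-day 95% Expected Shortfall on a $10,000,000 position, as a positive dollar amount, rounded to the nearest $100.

$591,700

ES = 2.868% × 2.063 = 5.917%.
On $10,000,000: 0.05917 × $10,000,000 = $591,700.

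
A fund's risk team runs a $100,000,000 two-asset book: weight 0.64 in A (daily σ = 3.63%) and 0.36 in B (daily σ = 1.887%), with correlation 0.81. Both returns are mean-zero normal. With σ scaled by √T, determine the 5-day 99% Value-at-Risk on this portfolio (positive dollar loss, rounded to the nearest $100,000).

$15,100,000

σ_p = √(0.64²·3.63² + 0.36²·1.887² + 2·0.81·0.64·0.36·3.63·1.887) = 2.901%.
σ_{5d} = 2.901% × √5 = 6.487%.
z(99%) = 2.326.
VaR = 2.326 × 6.487% = 15.089%; on $100,000,000 that is $15,089,000.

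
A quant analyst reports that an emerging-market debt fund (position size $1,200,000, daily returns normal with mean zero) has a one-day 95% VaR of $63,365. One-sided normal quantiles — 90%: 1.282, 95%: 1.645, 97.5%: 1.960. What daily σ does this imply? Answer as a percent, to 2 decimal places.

VaR as a fraction: $63,365 / $1,200,000 = 5.280%.
σ = VaR / z = 5.280% / 1.645 = 3.210%.

3.21%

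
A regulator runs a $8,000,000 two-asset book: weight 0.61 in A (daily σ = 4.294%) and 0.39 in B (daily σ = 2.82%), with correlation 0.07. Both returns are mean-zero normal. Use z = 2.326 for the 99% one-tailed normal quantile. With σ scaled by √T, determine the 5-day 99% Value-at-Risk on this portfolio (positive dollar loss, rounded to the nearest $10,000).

$1,210,000

σ_p = √(0.61²·4.294² + 0.39²·2.82² + 2·0.07·0.61·0.39·4.294·2.82) = 2.911%.
σ_{5d} = 2.911% × √5 = 6.509%.
VaR = 2.326 × 6.509% = 15.140%; on $8,000,000 that is $1,211,200.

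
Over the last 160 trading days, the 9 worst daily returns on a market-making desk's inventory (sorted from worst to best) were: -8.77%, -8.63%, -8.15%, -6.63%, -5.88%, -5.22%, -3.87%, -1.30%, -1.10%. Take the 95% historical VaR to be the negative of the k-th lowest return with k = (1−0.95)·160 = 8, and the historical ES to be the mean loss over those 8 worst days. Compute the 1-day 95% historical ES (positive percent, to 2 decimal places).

The 8 worst returns sum to -48.45%.
ES = −(-48.45%) / 8 = 6.05625% ≈ 6.06%.

6.06%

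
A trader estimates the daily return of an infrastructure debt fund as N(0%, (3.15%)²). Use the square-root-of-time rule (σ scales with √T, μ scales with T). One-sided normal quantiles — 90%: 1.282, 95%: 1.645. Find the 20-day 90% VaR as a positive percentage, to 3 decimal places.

σ_{20d} = 3.15% × √20 = 14.087%.
VaR = 1.282 × 14.087% = 18.060%.

18.060%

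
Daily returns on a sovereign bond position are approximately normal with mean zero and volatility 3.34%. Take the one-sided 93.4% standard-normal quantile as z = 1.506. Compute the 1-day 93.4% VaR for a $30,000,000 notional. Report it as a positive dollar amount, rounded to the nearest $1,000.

VaR = z·σ = 1.506 × 3.34% = 5.030%.
On $30,000,000: 0.05030 × $30,000,000 = $1,509,000.

$1,509,000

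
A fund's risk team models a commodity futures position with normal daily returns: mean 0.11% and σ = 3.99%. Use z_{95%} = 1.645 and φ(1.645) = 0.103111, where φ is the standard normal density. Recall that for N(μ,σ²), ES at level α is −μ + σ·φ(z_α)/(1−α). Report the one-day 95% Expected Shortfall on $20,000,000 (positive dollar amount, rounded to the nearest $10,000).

Tail multiplier: φ(z)/(1−α) = 0.103111 / 0.05 = 2.062.
ES = −(0.11%) + 3.99% × 2.062 = 8.117%.
On $20,000,000: 0.08117 × $20,000,000 = $1,623,400.

$1,620,000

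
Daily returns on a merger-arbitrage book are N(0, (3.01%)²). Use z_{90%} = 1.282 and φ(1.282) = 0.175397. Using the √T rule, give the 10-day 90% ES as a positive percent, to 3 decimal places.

16.695%

σ_{10d} = 3.01% × √10 = 9.518%.
ES multiplier = φ(z)/(1−α) = 0.175397/0.1 = 1.754.
ES = 9.518% × 1.754 = 16.695%.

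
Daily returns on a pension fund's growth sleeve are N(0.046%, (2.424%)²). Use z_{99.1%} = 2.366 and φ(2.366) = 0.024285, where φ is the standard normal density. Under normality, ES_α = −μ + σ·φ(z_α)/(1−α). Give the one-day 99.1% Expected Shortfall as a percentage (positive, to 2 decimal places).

6.49%

Tail multiplier: φ(z)/(1−α) = 0.024285 / 0.009 = 2.698.
ES = −(0.046%) + 2.424% × 2.698 = 6.494%.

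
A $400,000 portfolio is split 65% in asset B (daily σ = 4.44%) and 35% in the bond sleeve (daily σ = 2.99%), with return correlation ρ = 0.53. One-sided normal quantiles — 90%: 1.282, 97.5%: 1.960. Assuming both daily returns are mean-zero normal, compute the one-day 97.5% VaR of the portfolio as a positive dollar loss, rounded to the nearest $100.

$27,900

σ_p² = 0.65²·4.44² + 0.35²·2.99² + 2·0.53·0.65·0.35·4.44·2.99 = 12.6256 (%²).
σ_p = √12.6256 = 3.553%.
VaR = 1.960 × 3.553% = 6.964%; on $400,000 that is $27,856.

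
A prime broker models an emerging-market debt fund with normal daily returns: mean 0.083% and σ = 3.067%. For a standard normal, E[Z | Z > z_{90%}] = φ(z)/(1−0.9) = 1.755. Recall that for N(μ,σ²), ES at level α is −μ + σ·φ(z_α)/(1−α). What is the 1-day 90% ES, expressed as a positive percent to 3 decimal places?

5.300%

ES = −(0.083%) + 3.067% × 1.755 = 5.300%.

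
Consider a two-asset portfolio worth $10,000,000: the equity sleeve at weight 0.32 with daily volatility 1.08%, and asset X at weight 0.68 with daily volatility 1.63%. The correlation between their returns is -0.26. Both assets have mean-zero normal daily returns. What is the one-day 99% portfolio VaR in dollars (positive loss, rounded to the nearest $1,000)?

$249,000

σ_p² = 0.32²·1.08² + 0.68²·1.63² + 2·-0.26·0.32·0.68·1.08·1.63 = 1.1488 (%²).
σ_p = √1.1488 = 1.072%.
At 99%, z = 2.326.
VaR = 2.326 × 1.072% = 2.493%; on $10,000,000 that is $249,300.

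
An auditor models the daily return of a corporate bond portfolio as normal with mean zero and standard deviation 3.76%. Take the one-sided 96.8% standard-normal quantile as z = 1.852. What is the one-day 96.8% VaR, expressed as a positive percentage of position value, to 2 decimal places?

6.96%

VaR = z·σ = 1.852 × 3.76% = 6.964%.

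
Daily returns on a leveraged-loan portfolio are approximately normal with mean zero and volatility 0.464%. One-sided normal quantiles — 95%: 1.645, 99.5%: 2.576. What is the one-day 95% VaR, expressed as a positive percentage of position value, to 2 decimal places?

0.76%

VaR = z·σ = 1.645 × 0.464% = 0.763%.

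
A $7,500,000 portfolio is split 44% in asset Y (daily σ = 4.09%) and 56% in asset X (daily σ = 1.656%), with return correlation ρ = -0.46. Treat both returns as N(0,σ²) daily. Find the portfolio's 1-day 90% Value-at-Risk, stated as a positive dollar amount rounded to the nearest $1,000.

$154,000

σ_p² = 0.44²·4.09² + 0.56²·1.656² + 2·-0.46·0.44·0.56·4.09·1.656 = 2.5632 (%²).
σ_p = √2.5632 = 1.601%.
At 90%, z = 1.282.
VaR = 1.282 × 1.601% = 2.052%; on $7,500,000 that is $153,900.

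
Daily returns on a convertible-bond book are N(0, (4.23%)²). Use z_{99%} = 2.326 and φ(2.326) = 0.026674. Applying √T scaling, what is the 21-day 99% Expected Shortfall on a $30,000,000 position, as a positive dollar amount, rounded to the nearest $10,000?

σ_{21d} = 4.23% × √21 = 19.384%.
ES multiplier = φ(z)/(1−α) = 0.026674/0.01 = 2.667.
ES = 19.384% × 2.667 = 51.697%; on $30,000,000: $15,509,100.

$15,510,000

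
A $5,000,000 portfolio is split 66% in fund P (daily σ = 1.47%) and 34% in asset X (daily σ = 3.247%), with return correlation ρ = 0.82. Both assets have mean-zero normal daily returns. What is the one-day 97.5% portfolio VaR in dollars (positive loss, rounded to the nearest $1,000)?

$194,000

σ_p² = 0.66²·1.47² + 0.34²·3.247² + 2·0.82·0.66·0.34·1.47·3.247 = 3.9166 (%²).
σ_p = √3.9166 = 1.979%.
At 97.5%, z = 1.960.
VaR = 1.960 × 1.979% = 3.879%; on $5,000,000 that is $193,950.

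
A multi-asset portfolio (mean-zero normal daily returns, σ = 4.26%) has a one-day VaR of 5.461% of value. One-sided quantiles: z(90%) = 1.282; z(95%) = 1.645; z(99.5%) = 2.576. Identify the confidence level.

Implied z = VaR/σ = 5.461 / 4.26 = 1.282.
This matches z(90%) = 1.282.

90%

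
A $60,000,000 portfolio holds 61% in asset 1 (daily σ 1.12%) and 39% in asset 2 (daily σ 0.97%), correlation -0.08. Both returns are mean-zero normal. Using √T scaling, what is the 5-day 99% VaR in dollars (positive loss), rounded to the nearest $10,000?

$2,350,000

σ_p = √(0.61²·1.12² + 0.39²·0.97² + 2·-0.08·0.61·0.39·1.12·0.97) = 0.754%.
σ_{5d} = 0.754% × √5 = 1.686%.
z(99%) = 2.326.
VaR = 2.326 × 1.686% = 3.922%; on $60,000,000 that is $2,353,200.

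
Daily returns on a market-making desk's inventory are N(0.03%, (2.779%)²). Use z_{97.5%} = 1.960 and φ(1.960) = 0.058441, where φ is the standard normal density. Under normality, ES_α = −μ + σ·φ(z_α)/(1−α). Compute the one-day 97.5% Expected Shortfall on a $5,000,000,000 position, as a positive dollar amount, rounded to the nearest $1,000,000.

Tail multiplier: φ(z)/(1−α) = 0.058441 / 0.025 = 2.338.
ES = −(0.03%) + 2.779% × 2.338 = 6.467%.
On $5,000,000,000: 0.06467 × $5,000,000,000 = $323,350,000.

$323,000,000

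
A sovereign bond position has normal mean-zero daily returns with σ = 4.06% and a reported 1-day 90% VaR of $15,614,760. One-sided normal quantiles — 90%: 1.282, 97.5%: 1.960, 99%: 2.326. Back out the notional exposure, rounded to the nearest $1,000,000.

VaR as a fraction of value: z·σ = 1.282 × 4.06% = 5.20492%.
Position = $15,614,760 / 0.0520492 = $300,000,000.

$300,000,000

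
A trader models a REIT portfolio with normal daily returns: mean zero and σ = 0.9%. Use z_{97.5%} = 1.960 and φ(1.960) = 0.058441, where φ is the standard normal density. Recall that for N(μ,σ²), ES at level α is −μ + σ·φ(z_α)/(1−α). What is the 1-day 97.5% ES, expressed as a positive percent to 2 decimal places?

2.10%

Tail multiplier: φ(z)/(1−α) = 0.058441 / 0.025 = 2.338.
ES = 0.9% × 2.338 = 2.104%.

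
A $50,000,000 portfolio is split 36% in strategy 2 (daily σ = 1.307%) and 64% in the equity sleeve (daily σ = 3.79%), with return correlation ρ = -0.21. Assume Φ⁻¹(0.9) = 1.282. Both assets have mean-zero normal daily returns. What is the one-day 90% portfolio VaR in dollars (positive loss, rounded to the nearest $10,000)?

$1,520,000

σ_p² = 0.36²·1.307² + 0.64²·3.79² + 2·-0.21·0.36·0.64·1.307·3.79 = 5.6256 (%²).
σ_p = √5.6256 = 2.372%.
VaR = 1.282 × 2.372% = 3.041%; on $50,000,000 that is $1,520,500.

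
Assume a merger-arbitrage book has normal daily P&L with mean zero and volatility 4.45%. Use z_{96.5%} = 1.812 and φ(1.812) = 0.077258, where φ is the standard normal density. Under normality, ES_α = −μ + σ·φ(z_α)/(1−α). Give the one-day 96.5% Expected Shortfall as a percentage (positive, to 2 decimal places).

Tail multiplier: φ(z)/(1−α) = 0.077258 / 0.035 = 2.207.
ES = 4.45% × 2.207 = 9.821%.

9.82%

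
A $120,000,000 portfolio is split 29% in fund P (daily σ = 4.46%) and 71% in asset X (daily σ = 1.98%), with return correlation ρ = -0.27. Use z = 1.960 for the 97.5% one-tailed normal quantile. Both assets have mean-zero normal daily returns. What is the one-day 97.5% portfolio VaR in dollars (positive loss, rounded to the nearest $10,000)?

σ_p² = 0.29²·4.46² + 0.71²·1.98² + 2·-0.27·0.29·0.71·4.46·1.98 = 2.6673 (%²).
σ_p = √2.6673 = 1.633%.
VaR = 1.960 × 1.633% = 3.201%; on $120,000,000 that is $3,841,200.

$3,840,000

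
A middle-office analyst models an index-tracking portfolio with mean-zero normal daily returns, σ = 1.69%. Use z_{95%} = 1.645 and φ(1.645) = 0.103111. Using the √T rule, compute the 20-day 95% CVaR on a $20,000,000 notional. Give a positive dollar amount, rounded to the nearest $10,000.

σ_{20d} = 1.69% × √20 = 7.558%.
ES multiplier = φ(z)/(1−α) = 0.103111/0.05 = 2.062.
ES = 7.558% × 2.062 = 15.585%; on $20,000,000: $3,117,000.

$3,120,000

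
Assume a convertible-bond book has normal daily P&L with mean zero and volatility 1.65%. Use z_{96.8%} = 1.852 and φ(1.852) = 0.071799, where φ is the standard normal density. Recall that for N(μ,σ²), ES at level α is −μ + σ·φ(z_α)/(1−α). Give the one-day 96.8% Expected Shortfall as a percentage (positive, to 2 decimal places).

Tail multiplier: φ(z)/(1−α) = 0.071799 / 0.032 = 2.244.
ES = 1.65% × 2.244 = 3.703%.

3.70%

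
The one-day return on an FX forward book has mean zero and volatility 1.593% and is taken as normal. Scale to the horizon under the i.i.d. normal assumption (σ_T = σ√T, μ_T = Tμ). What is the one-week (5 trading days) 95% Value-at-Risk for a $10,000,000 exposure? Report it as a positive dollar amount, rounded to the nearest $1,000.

$586,000

At 95%, z = 1.645.
σ_{5d} = 1.593% × √5 = 3.562%.
VaR = 1.645 × 3.562% = 5.859%.
On $10,000,000: 0.05859 × $10,000,000 = $585,900.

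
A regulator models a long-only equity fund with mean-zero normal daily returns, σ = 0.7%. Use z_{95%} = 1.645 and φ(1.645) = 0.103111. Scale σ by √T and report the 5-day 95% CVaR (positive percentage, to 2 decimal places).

σ_{5d} = 0.7% × √5 = 1.565%.
ES multiplier = φ(z)/(1−α) = 0.103111/0.05 = 2.062.
ES = 1.565% × 2.062 = 3.227%.

3.23%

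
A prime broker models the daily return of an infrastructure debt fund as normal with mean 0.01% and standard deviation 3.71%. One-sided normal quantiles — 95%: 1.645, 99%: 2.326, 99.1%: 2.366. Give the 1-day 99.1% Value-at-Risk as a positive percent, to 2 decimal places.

8.77%

VaR = −μ + z·σ = −(0.01%) + 2.366 × 3.71% = 8.768%.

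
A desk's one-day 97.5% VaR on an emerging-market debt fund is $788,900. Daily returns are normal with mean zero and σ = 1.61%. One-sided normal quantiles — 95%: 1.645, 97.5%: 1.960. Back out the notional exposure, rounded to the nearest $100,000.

VaR as a fraction of value: z·σ = 1.960 × 1.61% = 3.1556%.
Position = $788,900 / 0.031556 = $25,000,000.

$25,000,000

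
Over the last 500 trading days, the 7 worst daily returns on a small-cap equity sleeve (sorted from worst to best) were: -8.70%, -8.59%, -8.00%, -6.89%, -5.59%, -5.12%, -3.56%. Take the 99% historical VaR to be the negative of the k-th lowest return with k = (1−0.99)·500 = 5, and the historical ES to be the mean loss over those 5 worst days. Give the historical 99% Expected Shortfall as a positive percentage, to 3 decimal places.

The 5 worst returns sum to -37.77%.
ES = −(-37.77%) / 5 = 7.554%.

7.554%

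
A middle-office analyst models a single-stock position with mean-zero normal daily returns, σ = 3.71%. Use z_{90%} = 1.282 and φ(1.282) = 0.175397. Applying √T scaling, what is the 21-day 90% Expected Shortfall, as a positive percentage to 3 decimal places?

29.820%

σ_{21d} = 3.71% × √21 = 17.001%.
ES multiplier = φ(z)/(1−α) = 0.175397/0.1 = 1.754.
ES = 17.001% × 1.754 = 29.820%.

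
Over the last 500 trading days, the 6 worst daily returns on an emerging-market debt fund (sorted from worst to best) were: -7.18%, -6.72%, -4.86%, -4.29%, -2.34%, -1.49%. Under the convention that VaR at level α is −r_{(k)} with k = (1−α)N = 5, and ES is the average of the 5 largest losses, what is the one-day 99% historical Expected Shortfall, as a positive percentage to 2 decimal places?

The 5 worst returns sum to -25.39%.
ES = −(-25.39%) / 5 = 5.078% ≈ 5.08%.

5.08%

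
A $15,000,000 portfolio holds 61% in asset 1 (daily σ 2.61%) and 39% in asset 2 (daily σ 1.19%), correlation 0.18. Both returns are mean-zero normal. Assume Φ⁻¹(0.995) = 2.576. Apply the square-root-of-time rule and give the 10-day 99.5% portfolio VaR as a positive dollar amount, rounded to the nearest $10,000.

$2,120,000

σ_p = √(0.61²·2.61² + 0.39²·1.19² + 2·0.18·0.61·0.39·2.61·1.19) = 1.737%.
σ_{10d} = 1.737% × √10 = 5.493%.
VaR = 2.576 × 5.493% = 14.150%; on $15,000,000 that is $2,122,500.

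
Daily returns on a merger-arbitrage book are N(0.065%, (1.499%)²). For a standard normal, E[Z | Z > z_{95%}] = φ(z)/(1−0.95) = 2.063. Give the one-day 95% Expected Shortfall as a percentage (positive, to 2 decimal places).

ES = −(0.065%) + 1.499% × 2.063 = 3.027%.

3.03%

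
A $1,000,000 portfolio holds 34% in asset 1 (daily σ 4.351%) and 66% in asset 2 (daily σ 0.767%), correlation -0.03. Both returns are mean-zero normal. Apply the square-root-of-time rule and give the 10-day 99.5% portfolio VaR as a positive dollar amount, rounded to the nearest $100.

$126,200

σ_p = √(0.34²·4.351² + 0.66²·0.767² + 2·-0.03·0.34·0.66·4.351·0.767) = 1.549%.
σ_{10d} = 1.549% × √10 = 4.898%.
z(99.5%) = 2.576.
VaR = 2.576 × 4.898% = 12.617%; on $1,000,000 that is $126,170.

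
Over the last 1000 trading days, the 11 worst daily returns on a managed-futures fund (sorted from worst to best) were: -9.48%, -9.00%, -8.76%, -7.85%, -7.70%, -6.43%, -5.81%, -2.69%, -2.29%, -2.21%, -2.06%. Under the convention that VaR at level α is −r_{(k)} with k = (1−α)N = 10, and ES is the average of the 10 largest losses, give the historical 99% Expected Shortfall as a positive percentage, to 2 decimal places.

6.22%

The 10 worst returns sum to -62.22%.
ES = −(-62.22%) / 10 = 6.222% ≈ 6.22%.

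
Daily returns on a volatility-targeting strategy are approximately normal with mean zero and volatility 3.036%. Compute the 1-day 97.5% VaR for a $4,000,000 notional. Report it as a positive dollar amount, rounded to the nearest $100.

At 97.5% one-sided, z = 1.960.
VaR = z·σ = 1.960 × 3.036% = 5.951%.
On $4,000,000: 0.05951 × $4,000,000 = $238,040.

$238,000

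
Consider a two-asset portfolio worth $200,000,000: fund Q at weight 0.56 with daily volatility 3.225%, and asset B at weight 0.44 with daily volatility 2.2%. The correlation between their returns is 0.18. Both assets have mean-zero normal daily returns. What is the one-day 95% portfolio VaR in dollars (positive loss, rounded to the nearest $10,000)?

$7,230,000

σ_p² = 0.56²·3.225² + 0.44²·2.2² + 2·0.18·0.56·0.44·3.225·2.2 = 4.8280 (%²).
σ_p = √4.8280 = 2.197%.
At 95%, z = 1.645.
VaR = 1.645 × 2.197% = 3.614%; on $200,000,000 that is $7,228,000.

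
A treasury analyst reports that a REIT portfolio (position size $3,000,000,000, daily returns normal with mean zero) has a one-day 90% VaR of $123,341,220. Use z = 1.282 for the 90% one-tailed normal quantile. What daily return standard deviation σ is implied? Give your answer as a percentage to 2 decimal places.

3.21%

VaR as a fraction: $123,341,220 / $3,000,000,000 = 4.111%.
σ = VaR / z = 4.111% / 1.282 = 3.207%.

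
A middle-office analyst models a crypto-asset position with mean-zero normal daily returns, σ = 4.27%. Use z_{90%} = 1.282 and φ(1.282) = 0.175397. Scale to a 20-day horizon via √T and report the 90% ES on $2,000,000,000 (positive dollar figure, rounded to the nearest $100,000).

$669,900,000

σ_{20d} = 4.27% × √20 = 19.096%.
ES multiplier = φ(z)/(1−α) = 0.175397/0.1 = 1.754.
ES = 19.096% × 1.754 = 33.494%; on $2,000,000,000: $669,880,000.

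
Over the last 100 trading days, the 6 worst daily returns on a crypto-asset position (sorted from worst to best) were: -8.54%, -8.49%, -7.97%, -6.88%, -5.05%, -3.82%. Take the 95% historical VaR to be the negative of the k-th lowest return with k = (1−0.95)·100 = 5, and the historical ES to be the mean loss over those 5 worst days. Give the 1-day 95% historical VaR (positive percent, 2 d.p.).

k = 5; the 5th lowest return is -5.05%, so VaR = 5.05%.

5.05%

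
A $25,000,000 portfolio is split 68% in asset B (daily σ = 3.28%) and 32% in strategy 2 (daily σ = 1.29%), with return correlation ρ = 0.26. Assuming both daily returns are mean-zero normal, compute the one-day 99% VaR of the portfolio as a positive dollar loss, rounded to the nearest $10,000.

$1,380,000

σ_p² = 0.68²·3.28² + 0.32²·1.29² + 2·0.26·0.68·0.32·3.28·1.29 = 5.6239 (%²).
σ_p = √5.6239 = 2.371%.
At 99%, z = 2.326.
VaR = 2.326 × 2.371% = 5.515%; on $25,000,000 that is $1,378,750.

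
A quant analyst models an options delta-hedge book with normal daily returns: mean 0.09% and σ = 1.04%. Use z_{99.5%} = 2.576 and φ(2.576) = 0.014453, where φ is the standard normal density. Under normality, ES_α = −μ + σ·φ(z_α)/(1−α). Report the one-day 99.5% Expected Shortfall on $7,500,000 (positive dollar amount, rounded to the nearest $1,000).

Tail multiplier: φ(z)/(1−α) = 0.014453 / 0.005 = 2.891.
ES = −(0.09%) + 1.04% × 2.891 = 2.917%.
On $7,500,000: 0.02917 × $7,500,000 = $218,775.

$219,000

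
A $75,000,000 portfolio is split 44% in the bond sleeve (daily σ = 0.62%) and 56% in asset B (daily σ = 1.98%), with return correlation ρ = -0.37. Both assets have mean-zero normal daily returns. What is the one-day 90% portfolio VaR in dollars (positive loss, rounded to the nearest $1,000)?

σ_p² = 0.44²·0.62² + 0.56²·1.98² + 2·-0.37·0.44·0.56·0.62·1.98 = 1.0800 (%²).
σ_p = √1.0800 = 1.039%.
At 90%, z = 1.282.
VaR = 1.282 × 1.039% = 1.332%; on $75,000,000 that is $999,000.

$999,000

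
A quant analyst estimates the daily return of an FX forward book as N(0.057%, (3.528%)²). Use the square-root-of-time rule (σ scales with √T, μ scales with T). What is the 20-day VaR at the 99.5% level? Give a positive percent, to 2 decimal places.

At 99.5%, z = 2.576.
σ_{20d} = 3.528% × √20 = 15.778%; μ_{20d} = 20 × 0.057% = 1.140%.
VaR = −(1.140%) + 2.576 × 15.778% = 39.504%.

39.50%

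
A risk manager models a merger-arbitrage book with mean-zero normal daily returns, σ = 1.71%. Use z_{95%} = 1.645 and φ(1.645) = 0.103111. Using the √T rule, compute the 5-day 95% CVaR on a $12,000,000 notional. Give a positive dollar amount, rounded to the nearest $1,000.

σ_{5d} = 1.71% × √5 = 3.824%.
ES multiplier = φ(z)/(1−α) = 0.103111/0.05 = 2.062.
ES = 3.824% × 2.062 = 7.885%; on $12,000,000: $946,200.

$946,000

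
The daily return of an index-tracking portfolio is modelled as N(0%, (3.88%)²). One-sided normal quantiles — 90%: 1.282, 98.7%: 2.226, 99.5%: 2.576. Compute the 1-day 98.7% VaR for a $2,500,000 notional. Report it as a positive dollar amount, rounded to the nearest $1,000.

VaR = z·σ = 2.226 × 3.88% = 8.637%.
On $2,500,000: 0.08637 × $2,500,000 = $215,925.

$216,000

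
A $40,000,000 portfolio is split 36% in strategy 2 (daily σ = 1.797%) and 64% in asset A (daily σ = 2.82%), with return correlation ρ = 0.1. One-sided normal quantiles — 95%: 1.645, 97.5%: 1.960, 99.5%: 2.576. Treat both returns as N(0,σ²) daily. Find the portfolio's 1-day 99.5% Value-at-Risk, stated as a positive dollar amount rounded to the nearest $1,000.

$2,037,000

σ_p² = 0.36²·1.797² + 0.64²·2.82² + 2·0.1·0.36·0.64·1.797·2.82 = 3.9093 (%²).
σ_p = √3.9093 = 1.977%.
VaR = 2.576 × 1.977% = 5.093%; on $40,000,000 that is $2,037,200.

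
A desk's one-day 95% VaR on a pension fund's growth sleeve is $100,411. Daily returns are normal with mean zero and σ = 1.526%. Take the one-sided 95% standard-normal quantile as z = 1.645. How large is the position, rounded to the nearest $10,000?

VaR as a fraction of value: z·σ = 1.645 × 1.526% = 2.51027%.
Position = $100,411 / 0.0251027 = $4,000,008.

$4,000,000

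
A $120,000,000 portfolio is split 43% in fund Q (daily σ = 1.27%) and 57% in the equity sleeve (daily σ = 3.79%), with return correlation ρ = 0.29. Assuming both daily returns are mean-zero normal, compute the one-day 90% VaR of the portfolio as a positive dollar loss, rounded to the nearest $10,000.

σ_p² = 0.43²·1.27² + 0.57²·3.79² + 2·0.29·0.43·0.57·1.27·3.79 = 5.6494 (%²).
σ_p = √5.6494 = 2.377%.
At 90%, z = 1.282.
VaR = 1.282 × 2.377% = 3.047%; on $120,000,000 that is $3,656,400.

$3,660,000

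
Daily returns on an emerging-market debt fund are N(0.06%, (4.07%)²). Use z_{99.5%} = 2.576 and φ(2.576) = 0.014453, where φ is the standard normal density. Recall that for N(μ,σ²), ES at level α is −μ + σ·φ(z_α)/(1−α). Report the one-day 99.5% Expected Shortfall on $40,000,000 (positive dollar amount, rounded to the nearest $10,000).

$4,680,000

Tail multiplier: φ(z)/(1−α) = 0.014453 / 0.005 = 2.891.
ES = −(0.06%) + 4.07% × 2.891 = 11.706%.
On $40,000,000: 0.11706 × $40,000,000 = $4,682,400.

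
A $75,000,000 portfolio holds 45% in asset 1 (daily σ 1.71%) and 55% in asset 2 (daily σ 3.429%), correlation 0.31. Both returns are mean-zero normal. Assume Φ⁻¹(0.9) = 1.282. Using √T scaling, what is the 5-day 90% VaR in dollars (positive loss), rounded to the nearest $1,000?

$4,831,000

σ_p = √(0.45²·1.71² + 0.55²·3.429² + 2·0.31·0.45·0.55·1.71·3.429) = 2.247%.
σ_{5d} = 2.247% × √5 = 5.024%.
VaR = 1.282 × 5.024% = 6.441%; on $75,000,000 that is $4,830,750.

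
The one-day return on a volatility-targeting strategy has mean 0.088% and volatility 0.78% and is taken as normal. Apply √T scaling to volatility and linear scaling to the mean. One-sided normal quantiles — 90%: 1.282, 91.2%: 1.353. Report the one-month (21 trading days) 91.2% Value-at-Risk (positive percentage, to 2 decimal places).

2.99%

σ_{21d} = 0.78% × √21 = 3.574%; μ_{21d} = 21 × 0.088% = 1.848%.
VaR = −(1.848%) + 1.353 × 3.574% = 2.988%.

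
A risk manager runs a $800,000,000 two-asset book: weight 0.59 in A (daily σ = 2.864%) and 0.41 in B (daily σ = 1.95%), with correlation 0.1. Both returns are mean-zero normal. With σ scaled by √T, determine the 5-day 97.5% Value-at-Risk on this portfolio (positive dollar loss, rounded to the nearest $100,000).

σ_p = √(0.59²·2.864² + 0.41²·1.95² + 2·0.1·0.59·0.41·2.864·1.95) = 1.940%.
σ_{5d} = 1.940% × √5 = 4.338%.
z(97.5%) = 1.960.
VaR = 1.960 × 4.338% = 8.502%; on $800,000,000 that is $68,016,000.

$68,000,000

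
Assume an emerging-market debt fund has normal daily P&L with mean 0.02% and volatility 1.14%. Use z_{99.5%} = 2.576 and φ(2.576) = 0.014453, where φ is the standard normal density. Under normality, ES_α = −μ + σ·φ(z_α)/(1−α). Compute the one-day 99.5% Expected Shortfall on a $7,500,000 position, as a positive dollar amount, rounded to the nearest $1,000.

Tail multiplier: φ(z)/(1−α) = 0.014453 / 0.005 = 2.891.
ES = −(0.02%) + 1.14% × 2.891 = 3.276%.
On $7,500,000: 0.03276 × $7,500,000 = $245,700.

$246,000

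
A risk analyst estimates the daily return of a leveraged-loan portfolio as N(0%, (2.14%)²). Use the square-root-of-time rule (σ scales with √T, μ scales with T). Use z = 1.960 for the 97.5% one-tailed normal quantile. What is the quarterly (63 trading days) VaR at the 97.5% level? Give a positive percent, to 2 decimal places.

33.29%

σ_{63d} = 2.14% × √63 = 16.986%.
VaR = 1.960 × 16.986% = 33.293%.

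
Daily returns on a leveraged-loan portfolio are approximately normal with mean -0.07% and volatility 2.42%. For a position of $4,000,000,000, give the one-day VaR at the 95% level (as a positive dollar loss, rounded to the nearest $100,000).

$162,000,000

At 95% one-sided, z = 1.645.
VaR = −μ + z·σ = −(-0.07%) + 1.645 × 2.42% = 4.051%.
On $4,000,000,000: 0.04051 × $4,000,000,000 = $162,040,000.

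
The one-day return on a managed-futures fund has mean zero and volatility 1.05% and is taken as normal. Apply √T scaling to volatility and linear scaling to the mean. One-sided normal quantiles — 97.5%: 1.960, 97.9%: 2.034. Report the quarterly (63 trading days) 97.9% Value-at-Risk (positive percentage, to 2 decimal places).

σ_{63d} = 1.05% × √63 = 8.334%.
VaR = 2.034 × 8.334% = 16.951%.

16.95%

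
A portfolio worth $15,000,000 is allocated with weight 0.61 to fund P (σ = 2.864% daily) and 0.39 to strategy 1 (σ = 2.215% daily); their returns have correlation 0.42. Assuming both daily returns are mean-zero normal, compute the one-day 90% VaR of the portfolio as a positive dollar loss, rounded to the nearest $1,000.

σ_p² = 0.61²·2.864² + 0.39²·2.215² + 2·0.42·0.61·0.39·2.864·2.215 = 5.0661 (%²).
σ_p = √5.0661 = 2.251%.
At 90%, z = 1.282.
VaR = 1.282 × 2.251% = 2.886%; on $15,000,000 that is $432,900.

$433,000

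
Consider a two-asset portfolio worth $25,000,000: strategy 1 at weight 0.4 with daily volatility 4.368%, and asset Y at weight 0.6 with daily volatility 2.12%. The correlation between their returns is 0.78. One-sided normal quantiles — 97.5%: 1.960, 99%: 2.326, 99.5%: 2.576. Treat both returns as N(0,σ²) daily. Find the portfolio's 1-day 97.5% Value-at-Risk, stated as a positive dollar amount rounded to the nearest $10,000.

$1,400,000

σ_p² = 0.4²·4.368² + 0.6²·2.12² + 2·0.78·0.4·0.6·4.368·2.12 = 8.1377 (%²).
σ_p = √8.1377 = 2.853%.
VaR = 1.960 × 2.853% = 5.592%; on $25,000,000 that is $1,398,000.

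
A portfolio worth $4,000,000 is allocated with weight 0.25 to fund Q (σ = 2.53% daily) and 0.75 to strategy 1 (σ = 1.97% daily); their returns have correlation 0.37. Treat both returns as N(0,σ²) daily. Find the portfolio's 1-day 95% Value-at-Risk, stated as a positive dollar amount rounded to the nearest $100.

$119,100

σ_p² = 0.25²·2.53² + 0.75²·1.97² + 2·0.37·0.25·0.75·2.53·1.97 = 3.2746 (%²).
σ_p = √3.2746 = 1.810%.
At 95%, z = 1.645.
VaR = 1.645 × 1.810% = 2.977%; on $4,000,000 that is $119,080.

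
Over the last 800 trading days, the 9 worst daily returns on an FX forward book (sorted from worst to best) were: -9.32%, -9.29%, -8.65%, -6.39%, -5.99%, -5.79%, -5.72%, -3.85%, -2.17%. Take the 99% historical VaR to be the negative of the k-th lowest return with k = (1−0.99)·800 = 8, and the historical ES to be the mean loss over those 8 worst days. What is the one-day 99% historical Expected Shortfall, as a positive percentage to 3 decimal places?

The 8 worst returns sum to -55.00%.
ES = −(-55.00%) / 8 = 6.875%.

6.875%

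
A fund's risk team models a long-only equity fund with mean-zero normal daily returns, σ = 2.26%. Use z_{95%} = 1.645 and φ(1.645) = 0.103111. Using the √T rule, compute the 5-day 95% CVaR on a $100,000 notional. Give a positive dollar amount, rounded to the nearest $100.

$10,400

σ_{5d} = 2.26% × √5 = 5.054%.
ES multiplier = φ(z)/(1−α) = 0.103111/0.05 = 2.062.
ES = 5.054% × 2.062 = 10.421%; on $100,000: $10,421.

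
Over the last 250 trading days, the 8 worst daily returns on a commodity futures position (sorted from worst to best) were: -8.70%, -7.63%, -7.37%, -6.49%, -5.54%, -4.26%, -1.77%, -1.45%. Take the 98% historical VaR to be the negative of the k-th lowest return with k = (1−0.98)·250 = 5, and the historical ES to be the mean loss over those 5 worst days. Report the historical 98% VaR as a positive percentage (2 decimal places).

5.54%

k = 5; the 5th lowest return is -5.54%, so VaR = 5.54%.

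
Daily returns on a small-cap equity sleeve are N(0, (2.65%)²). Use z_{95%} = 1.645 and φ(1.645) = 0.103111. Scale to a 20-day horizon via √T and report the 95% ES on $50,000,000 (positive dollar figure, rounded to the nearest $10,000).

$12,220,000

σ_{20d} = 2.65% × √20 = 11.851%.
ES multiplier = φ(z)/(1−α) = 0.103111/0.05 = 2.062.
ES = 11.851% × 2.062 = 24.437%; on $50,000,000: $12,218,500.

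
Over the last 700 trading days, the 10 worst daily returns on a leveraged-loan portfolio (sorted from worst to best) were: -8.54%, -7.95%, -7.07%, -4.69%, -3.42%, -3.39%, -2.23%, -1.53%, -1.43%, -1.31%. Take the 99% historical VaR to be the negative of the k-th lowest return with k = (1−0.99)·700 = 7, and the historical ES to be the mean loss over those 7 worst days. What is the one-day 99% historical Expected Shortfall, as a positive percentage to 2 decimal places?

The 7 worst returns sum to -37.29%.
ES = −(-37.29%) / 7 = 5.3271…% ≈ 5.33%.

5.33%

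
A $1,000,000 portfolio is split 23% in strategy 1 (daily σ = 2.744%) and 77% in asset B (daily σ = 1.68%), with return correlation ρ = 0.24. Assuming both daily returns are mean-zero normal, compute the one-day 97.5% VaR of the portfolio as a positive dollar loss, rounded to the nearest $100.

σ_p² = 0.23²·2.744² + 0.77²·1.68² + 2·0.24·0.23·0.77·2.744·1.68 = 2.4636 (%²).
σ_p = √2.4636 = 1.570%.
At 97.5%, z = 1.960.
VaR = 1.960 × 1.570% = 3.077%; on $1,000,000 that is $30,770.

$30,800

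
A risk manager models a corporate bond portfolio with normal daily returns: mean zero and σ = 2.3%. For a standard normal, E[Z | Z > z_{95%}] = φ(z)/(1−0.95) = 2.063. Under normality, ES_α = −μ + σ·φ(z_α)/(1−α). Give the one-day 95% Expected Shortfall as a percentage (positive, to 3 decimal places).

4.745%

ES = 2.3% × 2.063 = 4.745%.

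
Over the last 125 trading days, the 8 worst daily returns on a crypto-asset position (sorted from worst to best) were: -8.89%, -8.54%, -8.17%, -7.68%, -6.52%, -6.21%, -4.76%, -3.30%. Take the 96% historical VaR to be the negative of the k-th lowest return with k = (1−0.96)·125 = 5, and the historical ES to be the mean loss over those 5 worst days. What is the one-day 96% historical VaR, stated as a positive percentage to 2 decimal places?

k = 5; the 5th lowest return is -6.52%, so VaR = 6.52%.

6.52%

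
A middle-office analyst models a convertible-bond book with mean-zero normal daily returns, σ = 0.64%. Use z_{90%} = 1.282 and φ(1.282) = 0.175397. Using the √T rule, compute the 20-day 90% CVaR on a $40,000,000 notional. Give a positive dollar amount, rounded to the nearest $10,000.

$2,010,000

σ_{20d} = 0.64% × √20 = 2.862%.
ES multiplier = φ(z)/(1−α) = 0.175397/0.1 = 1.754.
ES = 2.862% × 1.754 = 5.020%; on $40,000,000: $2,008,000.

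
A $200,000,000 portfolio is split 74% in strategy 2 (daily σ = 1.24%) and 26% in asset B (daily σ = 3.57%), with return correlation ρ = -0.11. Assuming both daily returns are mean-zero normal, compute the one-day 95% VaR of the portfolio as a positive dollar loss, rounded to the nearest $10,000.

$4,050,000

σ_p² = 0.74²·1.24² + 0.26²·3.57² + 2·-0.11·0.74·0.26·1.24·3.57 = 1.5162 (%²).
σ_p = √1.5162 = 1.231%.
At 95%, z = 1.645.
VaR = 1.645 × 1.231% = 2.025%; on $200,000,000 that is $4,050,000.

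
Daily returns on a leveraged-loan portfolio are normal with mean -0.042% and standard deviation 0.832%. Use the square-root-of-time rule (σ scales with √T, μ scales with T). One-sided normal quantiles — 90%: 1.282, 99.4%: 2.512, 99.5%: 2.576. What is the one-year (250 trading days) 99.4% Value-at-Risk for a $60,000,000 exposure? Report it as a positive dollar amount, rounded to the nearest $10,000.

σ_{250d} = 0.832% × √250 = 13.155%; μ_{250d} = 250 × -0.042% = -10.500%.
VaR = −(-10.500%) + 2.512 × 13.155% = 43.545%.
On $60,000,000: 0.43545 × $60,000,000 = $26,127,000.

$26,130,000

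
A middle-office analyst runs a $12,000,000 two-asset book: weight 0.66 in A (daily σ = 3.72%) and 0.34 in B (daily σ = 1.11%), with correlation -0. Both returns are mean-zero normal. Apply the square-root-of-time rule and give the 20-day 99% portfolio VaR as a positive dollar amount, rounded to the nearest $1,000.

$3,101,000

σ_p = √(0.66²·3.72² + 0.34²·1.11² + 2·-0·0.66·0.34·3.72·1.11) = 2.484%.
σ_{20d} = 2.484% × √20 = 11.109%.
z(99%) = 2.326.
VaR = 2.326 × 11.109% = 25.840%; on $12,000,000 that is $3,100,800.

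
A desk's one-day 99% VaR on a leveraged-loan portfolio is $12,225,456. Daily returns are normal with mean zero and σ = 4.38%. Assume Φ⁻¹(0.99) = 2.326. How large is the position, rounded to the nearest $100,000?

VaR as a fraction of value: z·σ = 2.326 × 4.38% = 10.1879%.
Position = $12,225,456 / 0.101879 = $120,000,000.

$120,000,000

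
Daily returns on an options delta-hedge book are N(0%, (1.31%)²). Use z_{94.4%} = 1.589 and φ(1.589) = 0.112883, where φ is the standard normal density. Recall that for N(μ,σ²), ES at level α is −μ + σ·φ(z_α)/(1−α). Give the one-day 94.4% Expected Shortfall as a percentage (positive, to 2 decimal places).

2.64%

Tail multiplier: φ(z)/(1−α) = 0.112883 / 0.056 = 2.016.
ES = 1.31% × 2.016 = 2.641%.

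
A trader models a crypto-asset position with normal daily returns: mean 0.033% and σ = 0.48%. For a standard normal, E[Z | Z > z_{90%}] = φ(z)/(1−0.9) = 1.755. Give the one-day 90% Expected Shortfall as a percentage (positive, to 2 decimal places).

0.81%

ES = −(0.033%) + 0.48% × 1.755 = 0.809%.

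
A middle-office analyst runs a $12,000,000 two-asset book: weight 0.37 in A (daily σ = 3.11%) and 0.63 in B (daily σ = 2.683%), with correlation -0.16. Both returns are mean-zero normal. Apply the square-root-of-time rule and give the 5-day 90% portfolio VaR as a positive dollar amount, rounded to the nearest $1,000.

$649,000

σ_p = √(0.37²·3.11² + 0.63²·2.683² + 2·-0.16·0.37·0.63·3.11·2.683) = 1.886%.
σ_{5d} = 1.886% × √5 = 4.217%.
z(90%) = 1.282.
VaR = 1.282 × 4.217% = 5.406%; on $12,000,000 that is $648,720.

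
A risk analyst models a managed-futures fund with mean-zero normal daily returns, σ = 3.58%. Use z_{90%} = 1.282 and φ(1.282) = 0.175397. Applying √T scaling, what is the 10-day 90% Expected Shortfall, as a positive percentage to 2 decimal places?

σ_{10d} = 3.58% × √10 = 11.321%.
ES multiplier = φ(z)/(1−α) = 0.175397/0.1 = 1.754.
ES = 11.321% × 1.754 = 19.857%.

19.86%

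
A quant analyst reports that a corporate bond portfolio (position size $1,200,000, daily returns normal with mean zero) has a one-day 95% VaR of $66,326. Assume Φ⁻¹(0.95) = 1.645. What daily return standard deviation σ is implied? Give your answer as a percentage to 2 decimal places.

VaR as a fraction: $66,326 / $1,200,000 = 5.527%.
σ = VaR / z = 5.527% / 1.645 = 3.360%.

3.36%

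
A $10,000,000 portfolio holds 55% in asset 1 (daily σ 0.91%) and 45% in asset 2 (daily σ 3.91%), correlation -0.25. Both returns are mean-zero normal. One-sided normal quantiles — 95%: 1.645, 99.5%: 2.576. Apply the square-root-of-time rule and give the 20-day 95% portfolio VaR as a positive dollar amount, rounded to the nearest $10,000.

$1,250,000

σ_p = √(0.55²·0.91² + 0.45²·3.91² + 2·-0.25·0.55·0.45·0.91·3.91) = 1.705%.
σ_{20d} = 1.705% × √20 = 7.625%.
VaR = 1.645 × 7.625% = 12.543%; on $10,000,000 that is $1,254,300.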